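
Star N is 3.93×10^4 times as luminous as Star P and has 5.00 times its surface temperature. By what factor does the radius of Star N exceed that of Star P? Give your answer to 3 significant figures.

L ∝ R²T⁴ gives R ∝ √L / T², so
R_N/R_P = √(3.93×10^4) / (5.00)² = 198.2 / 25.00 = 7.930.

7.93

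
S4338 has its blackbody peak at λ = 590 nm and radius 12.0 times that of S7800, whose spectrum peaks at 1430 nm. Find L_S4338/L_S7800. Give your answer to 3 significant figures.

Wien's law gives T ∝ 1/λ_max, so T_S4338/T_S7800 = λ_S7800/λ_S4338 = 1430/590 = 2.424.
Then L ∝ R²T⁴ gives L_S4338/L_S7800 = (12.0)² × (2.424)⁴ = 144.0 × 34.51 = 4969.

4.97×10^3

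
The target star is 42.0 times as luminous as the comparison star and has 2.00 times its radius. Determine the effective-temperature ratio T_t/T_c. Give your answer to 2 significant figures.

L ∝ R²T⁴ gives T ∝ (L/R²)^(1/4), so
T_t/T_c = (42.0 / 2.00²)^(1/4) = (10.50)^(1/4) = 1.800.

1.8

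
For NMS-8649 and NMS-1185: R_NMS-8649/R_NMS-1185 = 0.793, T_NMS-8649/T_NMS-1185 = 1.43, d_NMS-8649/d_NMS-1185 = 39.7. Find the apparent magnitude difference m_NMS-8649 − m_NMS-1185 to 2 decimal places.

6.94

L_NMS-8649/L_NMS-1185 = (0.793)²(1.43)⁴ = 2.630.
F_NMS-8649/F_NMS-1185 = (L_NMS-8649/L_NMS-1185)/(d_NMS-8649/d_NMS-1185)² = 2.630/1576 = 0.001668.
m_NMS-8649 − m_NMS-1185 = −2.5 log₁₀(0.001668) = 6.94.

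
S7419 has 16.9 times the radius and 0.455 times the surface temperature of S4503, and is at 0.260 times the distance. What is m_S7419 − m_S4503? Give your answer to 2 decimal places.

-5.64

L_S7419/L_S4503 = (16.9)²(0.455)⁴ = 12.24.
F_S7419/F_S4503 = (L_S7419/L_S4503)/(d_S7419/d_S4503)² = 12.24/0.06760 = 181.1.
m_S7419 − m_S4503 = −2.5 log₁₀(181.1) = -5.64.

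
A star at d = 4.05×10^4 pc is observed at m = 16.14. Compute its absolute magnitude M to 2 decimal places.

M = m − 5 log₁₀(d/10 pc) = 16.14 − 5 log₁₀(4.05×10^4/10)
  = 16.14 − 5 × 3.607 = 16.14 − 18.04 = -1.90.

-1.90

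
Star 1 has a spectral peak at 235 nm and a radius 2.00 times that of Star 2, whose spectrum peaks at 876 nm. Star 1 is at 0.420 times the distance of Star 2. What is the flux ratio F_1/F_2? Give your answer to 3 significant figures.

Wien's law: T_1/T_2 = λ_2/λ_1 = 876/235 = 3.728.
L_1/L_2 = (R_1/R_2)²(T_1/T_2)⁴ = (2.00)²(3.728)⁴ = 772.3.
F_1/F_2 = (L_1/L_2)/(d_1/d_2)² = 772.3/(0.420)² = 4378.

4.38×10^3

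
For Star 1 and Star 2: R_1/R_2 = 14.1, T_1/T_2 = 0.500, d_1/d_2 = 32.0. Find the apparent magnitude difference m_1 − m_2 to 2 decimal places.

4.79

L_1/L_2 = (14.1)²(0.500)⁴ = 12.43.
F_1/F_2 = (L_1/L_2)/(d_1/d_2)² = 12.43/1024 = 0.01213.
m_1 − m_2 = −2.5 log₁₀(0.01213) = 4.79.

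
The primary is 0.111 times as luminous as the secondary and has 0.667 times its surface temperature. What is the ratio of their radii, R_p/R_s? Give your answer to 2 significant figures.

L ∝ R²T⁴ gives R ∝ √L / T², so
R_p/R_s = √(0.111) / (0.667)² = 0.3332 / 0.4449 = 0.7489.

0.75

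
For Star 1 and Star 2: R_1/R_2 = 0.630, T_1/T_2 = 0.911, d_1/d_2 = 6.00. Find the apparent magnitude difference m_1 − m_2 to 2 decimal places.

L_1/L_2 = (0.630)²(0.911)⁴ = 0.2734.
F_1/F_2 = (L_1/L_2)/(d_1/d_2)² = 0.2734/36.00 = 0.007594.
m_1 − m_2 = −2.5 log₁₀(0.007594) = 5.30.

5.30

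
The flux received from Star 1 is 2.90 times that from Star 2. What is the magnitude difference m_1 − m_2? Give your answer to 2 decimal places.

-1.16

m_1 − m_2 = −2.5 log₁₀(F_1/F_2) = −2.5 log₁₀(2.90) = −2.5 × (0.462) = -1.156.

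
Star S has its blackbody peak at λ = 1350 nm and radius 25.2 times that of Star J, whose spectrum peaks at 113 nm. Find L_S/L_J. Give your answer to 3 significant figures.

0.0312

Wien's law gives T ∝ 1/λ_max, so T_S/T_J = λ_J/λ_S = 113/1350 = 0.08370.
Then L ∝ R²T⁴ gives L_S/L_J = (25.2)² × (0.08370)⁴ = 635.0 × 4.909×10^-5 = 0.03117.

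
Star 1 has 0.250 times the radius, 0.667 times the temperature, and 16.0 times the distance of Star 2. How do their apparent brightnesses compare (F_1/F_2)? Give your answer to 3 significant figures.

L_1/L_2 = (R_1/R_2)²(T_1/T_2)⁴ = (0.250)² × (0.667)⁴ = 0.01237.
F_1/F_2 = (L_1/L_2)/(d_1/d_2)² = 0.01237 / (16.0)² = 4.832×10^-5.

4.83×10^-5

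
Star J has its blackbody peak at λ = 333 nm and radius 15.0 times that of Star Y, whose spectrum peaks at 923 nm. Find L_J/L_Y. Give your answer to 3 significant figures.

Wien's law gives T ∝ 1/λ_max, so T_J/T_Y = λ_Y/λ_J = 923/333 = 2.772.
Then L ∝ R²T⁴ gives L_J/L_Y = (15.0)² × (2.772)⁴ = 225.0 × 59.02 = 1.328×10^4.

1.33×10^4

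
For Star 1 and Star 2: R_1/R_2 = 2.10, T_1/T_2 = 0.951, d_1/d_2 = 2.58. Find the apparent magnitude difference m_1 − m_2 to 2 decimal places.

0.67

L_1/L_2 = (2.10)²(0.951)⁴ = 3.607.
F_1/F_2 = (L_1/L_2)/(d_1/d_2)² = 3.607/6.656 = 0.5419.
m_1 − m_2 = −2.5 log₁₀(0.5419) = 0.67.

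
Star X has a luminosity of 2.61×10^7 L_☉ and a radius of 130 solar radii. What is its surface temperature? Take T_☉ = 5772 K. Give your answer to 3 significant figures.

3.62×10^4 K

T/T_☉ = (L/L_☉)^(1/4) / (R/R_☉)^(1/2)
T = 5772 × (2.61×10^7)^(1/4) / √(130) = 5772 × 71.48 / 11.40 = 3.618×10^4 K.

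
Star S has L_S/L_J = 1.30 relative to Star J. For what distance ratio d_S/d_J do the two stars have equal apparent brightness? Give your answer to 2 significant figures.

Equal flux requires L_S/d_S² = L_J/d_J², so d_S/d_J = √(L_S/L_J)
= √(1.30) = 1.140.

1.1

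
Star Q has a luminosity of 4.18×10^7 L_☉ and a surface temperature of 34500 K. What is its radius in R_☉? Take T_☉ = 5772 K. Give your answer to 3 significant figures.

181 R_☉

R/R_☉ = √(L/L_☉) / (T/T_☉)² = √(4.18×10^7) / (5.977)²
       = 6465 / 35.73 = 181.0.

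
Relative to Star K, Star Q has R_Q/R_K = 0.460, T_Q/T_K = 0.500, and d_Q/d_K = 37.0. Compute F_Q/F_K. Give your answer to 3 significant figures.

L_Q/L_K = (R_Q/R_K)²(T_Q/T_K)⁴ = (0.460)² × (0.500)⁴ = 0.01323.
F_Q/F_K = (L_Q/L_K)/(d_Q/d_K)² = 0.01323 / (37.0)² = 9.660×10^-6.

9.66×10^-6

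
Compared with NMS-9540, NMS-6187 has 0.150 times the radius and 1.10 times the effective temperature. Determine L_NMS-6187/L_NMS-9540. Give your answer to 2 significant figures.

0.033

From the Stefan–Boltzmann law, L ∝ R²T⁴, so
L_NMS-6187/L_NMS-9540 = (R_NMS-6187/R_NMS-9540)² (T_NMS-6187/T_NMS-9540)⁴ = (0.150)² × (1.10)⁴ = 0.02250 × 1.464 = 0.03294.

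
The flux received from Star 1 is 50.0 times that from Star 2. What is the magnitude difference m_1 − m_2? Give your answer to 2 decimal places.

-4.25

m_1 − m_2 = −2.5 log₁₀(F_1/F_2) = −2.5 log₁₀(50.0) = −2.5 × (1.699) = -4.247.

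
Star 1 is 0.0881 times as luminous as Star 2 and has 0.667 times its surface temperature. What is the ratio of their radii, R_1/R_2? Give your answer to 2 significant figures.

0.67

L ∝ R²T⁴ gives R ∝ √L / T², so
R_1/R_2 = √(0.0881) / (0.667)² = 0.2968 / 0.4449 = 0.6672.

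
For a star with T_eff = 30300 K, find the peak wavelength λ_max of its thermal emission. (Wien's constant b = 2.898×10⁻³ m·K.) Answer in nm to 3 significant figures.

λ_max = b/T = 2.898×10⁻³ / 30300 = 9.56×10^-8 m = 95.64 nm.

95.6 nm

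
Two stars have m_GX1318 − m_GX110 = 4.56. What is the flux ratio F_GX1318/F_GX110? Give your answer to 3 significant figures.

F_GX1318/F_GX110 = 10^(−(m_GX1318 − m_GX110)/2.5) = 10^(-4.56/2.5) = 10^-1.824 = 0.01500.

0.0150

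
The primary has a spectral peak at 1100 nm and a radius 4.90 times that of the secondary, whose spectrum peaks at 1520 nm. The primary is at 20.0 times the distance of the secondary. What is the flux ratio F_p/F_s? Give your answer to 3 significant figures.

Wien's law: T_p/T_s = λ_s/λ_p = 1520/1100 = 1.382.
L_p/L_s = (R_p/R_s)²(T_p/T_s)⁴ = (4.90)²(1.382)⁴ = 87.54.
F_p/F_s = (L_p/L_s)/(d_p/d_s)² = 87.54/(20.0)² = 0.2188.

0.219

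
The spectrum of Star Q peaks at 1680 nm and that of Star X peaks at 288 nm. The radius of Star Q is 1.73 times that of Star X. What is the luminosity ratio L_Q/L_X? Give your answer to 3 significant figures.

0.00258

Wien's law gives T ∝ 1/λ_max, so T_Q/T_X = λ_X/λ_Q = 288/1680 = 0.1714.
Then L ∝ R²T⁴ gives L_Q/L_X = (1.73)² × (0.1714)⁴ = 2.993 × 8.636×10^-4 = 0.002585.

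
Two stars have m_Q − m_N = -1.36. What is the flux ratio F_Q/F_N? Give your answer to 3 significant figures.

F_Q/F_N = 10^(−(m_Q − m_N)/2.5) = 10^(1.36/2.5) = 10^0.544 = 3.499.

3.50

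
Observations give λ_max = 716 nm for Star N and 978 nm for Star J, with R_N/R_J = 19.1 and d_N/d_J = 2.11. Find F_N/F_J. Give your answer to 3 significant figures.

Wien's law: T_N/T_J = λ_J/λ_N = 978/716 = 1.366.
L_N/L_J = (R_N/R_J)²(T_N/T_J)⁴ = (19.1)²(1.366)⁴ = 1270.
F_N/F_J = (L_N/L_J)/(d_N/d_J)² = 1270/(2.11)² = 285.2.

285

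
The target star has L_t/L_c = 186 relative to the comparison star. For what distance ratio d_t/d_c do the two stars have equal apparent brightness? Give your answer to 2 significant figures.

Equal flux requires L_t/d_t² = L_c/d_c², so d_t/d_c = √(L_t/L_c)
= √(186) = 13.64.

14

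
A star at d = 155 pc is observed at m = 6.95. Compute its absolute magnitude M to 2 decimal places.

M = m − 5 log₁₀(d/10 pc) = 6.95 − 5 log₁₀(155/10)
  = 6.95 − 5 × 1.190 = 6.95 − 5.95 = 1.00.

1.00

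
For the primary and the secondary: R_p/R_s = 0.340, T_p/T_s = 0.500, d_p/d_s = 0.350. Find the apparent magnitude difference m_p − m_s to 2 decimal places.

L_p/L_s = (0.340)²(0.500)⁴ = 0.007225.
F_p/F_s = (L_p/L_s)/(d_p/d_s)² = 0.007225/0.1225 = 0.05898.
m_p − m_s = −2.5 log₁₀(0.05898) = 3.07.

3.07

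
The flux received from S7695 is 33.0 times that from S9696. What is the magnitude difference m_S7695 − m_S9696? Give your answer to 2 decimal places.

-3.80

m_S7695 − m_S9696 = −2.5 log₁₀(F_S7695/F_S9696) = −2.5 log₁₀(33.0) = −2.5 × (1.519) = -3.796.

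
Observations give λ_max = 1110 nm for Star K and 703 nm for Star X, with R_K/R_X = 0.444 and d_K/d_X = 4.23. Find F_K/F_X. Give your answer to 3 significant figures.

0.00177

Wien's law: T_K/T_X = λ_X/λ_K = 703/1110 = 0.6333.
L_K/L_X = (R_K/R_X)²(T_K/T_X)⁴ = (0.444)²(0.6333)⁴ = 0.03172.
F_K/F_X = (L_K/L_X)/(d_K/d_X)² = 0.03172/(4.23)² = 0.001773.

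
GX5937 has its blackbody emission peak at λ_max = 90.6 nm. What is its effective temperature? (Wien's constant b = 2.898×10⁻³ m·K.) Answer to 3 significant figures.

T = b/λ_max = 2.898×10⁻³ / (90.6×10⁻⁹) = 3.199×10^4 K.

3.20×10^4 K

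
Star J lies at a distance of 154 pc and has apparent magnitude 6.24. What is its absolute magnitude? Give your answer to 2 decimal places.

M = m − 5 log₁₀(d/10 pc) = 6.24 − 5 log₁₀(154/10)
  = 6.24 − 5 × 1.188 = 6.24 − 5.94 = 0.30.

0.30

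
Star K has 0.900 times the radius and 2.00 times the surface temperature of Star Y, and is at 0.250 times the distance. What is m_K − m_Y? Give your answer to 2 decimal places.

L_K/L_Y = (0.900)²(2.00)⁴ = 12.96.
F_K/F_Y = (L_K/L_Y)/(d_K/d_Y)² = 12.96/0.06250 = 207.4.
m_K − m_Y = −2.5 log₁₀(207.4) = -5.79.

-5.79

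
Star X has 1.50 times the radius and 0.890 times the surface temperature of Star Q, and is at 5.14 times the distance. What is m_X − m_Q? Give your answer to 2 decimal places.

3.18

L_X/L_Q = (1.50)²(0.890)⁴ = 1.412.
F_X/F_Q = (L_X/L_Q)/(d_X/d_Q)² = 1.412/26.42 = 0.05343.
m_X − m_Q = −2.5 log₁₀(0.05343) = 3.18.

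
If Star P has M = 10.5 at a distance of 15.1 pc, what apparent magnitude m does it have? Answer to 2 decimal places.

m = M + 5 log₁₀(d/10 pc) = 10.5 + 5 log₁₀(15.1/10)
  = 10.5 + 5 × 0.179 = 10.5 + 0.89 = 11.39.

11.39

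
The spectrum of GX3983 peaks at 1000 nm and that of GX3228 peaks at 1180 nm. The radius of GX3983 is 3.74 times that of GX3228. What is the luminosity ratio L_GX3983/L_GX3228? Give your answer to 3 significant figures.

Wien's law gives T ∝ 1/λ_max, so T_GX3983/T_GX3228 = λ_GX3228/λ_GX3983 = 1180/1000 = 1.180.
Then L ∝ R²T⁴ gives L_GX3983/L_GX3228 = (3.74)² × (1.180)⁴ = 13.99 × 1.939 = 27.12.

27.1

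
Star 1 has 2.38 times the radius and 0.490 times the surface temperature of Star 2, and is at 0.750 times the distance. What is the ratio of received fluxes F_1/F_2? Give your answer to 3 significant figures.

0.581

L_1/L_2 = (R_1/R_2)²(T_1/T_2)⁴ = (2.38)² × (0.490)⁴ = 0.3265.
F_1/F_2 = (L_1/L_2)/(d_1/d_2)² = 0.3265 / (0.750)² = 0.5805.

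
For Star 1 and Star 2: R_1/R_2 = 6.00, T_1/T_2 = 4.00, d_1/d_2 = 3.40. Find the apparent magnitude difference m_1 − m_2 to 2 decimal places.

-7.25

L_1/L_2 = (6.00)²(4.00)⁴ = 9216.
F_1/F_2 = (L_1/L_2)/(d_1/d_2)² = 9216/11.56 = 797.2.
m_1 − m_2 = −2.5 log₁₀(797.2) = -7.25.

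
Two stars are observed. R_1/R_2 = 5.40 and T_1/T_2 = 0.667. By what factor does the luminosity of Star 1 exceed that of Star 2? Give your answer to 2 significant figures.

From the Stefan–Boltzmann law, L ∝ R²T⁴, so
L_1/L_2 = (R_1/R_2)² (T_1/T_2)⁴ = (5.40)² × (0.667)⁴ = 29.16 × 0.1979 = 5.772.

5.8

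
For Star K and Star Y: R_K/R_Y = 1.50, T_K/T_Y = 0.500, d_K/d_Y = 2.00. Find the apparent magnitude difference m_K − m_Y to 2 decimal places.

3.63

L_K/L_Y = (1.50)²(0.500)⁴ = 0.1406.
F_K/F_Y = (L_K/L_Y)/(d_K/d_Y)² = 0.1406/4.000 = 0.03516.
m_K − m_Y = −2.5 log₁₀(0.03516) = 3.63.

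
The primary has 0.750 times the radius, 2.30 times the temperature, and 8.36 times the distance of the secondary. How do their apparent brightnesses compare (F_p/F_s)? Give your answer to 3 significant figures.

L_p/L_s = (R_p/R_s)²(T_p/T_s)⁴ = (0.750)² × (2.30)⁴ = 15.74.
F_p/F_s = (L_p/L_s)/(d_p/d_s)² = 15.74 / (8.36)² = 0.2252.

0.225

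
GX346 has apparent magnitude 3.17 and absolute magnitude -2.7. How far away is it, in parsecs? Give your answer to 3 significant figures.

149 pc

m − M = 5 log₁₀(d/10 pc)
3.17 − (-2.7) = 5.87 = 5 log₁₀(d/10)
d = 10 × 10^(5.87/5) = 10 × 10^1.174 = 149.3 pc.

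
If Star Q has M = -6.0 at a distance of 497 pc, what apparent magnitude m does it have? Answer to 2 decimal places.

m = M + 5 log₁₀(d/10 pc) = -6.0 + 5 log₁₀(497/10)
  = -6.0 + 5 × 1.696 = -6.0 + 8.48 = 2.48.

2.48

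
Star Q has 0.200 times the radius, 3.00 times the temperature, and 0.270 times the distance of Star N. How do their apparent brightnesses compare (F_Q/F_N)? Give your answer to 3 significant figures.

L_Q/L_N = (R_Q/R_N)²(T_Q/T_N)⁴ = (0.200)² × (3.00)⁴ = 3.240.
F_Q/F_N = (L_Q/L_N)/(d_Q/d_N)² = 3.240 / (0.270)² = 44.44.

44.4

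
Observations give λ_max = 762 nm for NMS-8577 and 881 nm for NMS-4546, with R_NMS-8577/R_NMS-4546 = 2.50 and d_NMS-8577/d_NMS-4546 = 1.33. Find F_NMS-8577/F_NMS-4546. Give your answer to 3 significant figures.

6.31

Wien's law: T_NMS-8577/T_NMS-4546 = λ_NMS-4546/λ_NMS-8577 = 881/762 = 1.156.
L_NMS-8577/L_NMS-4546 = (R_NMS-8577/R_NMS-4546)²(T_NMS-8577/T_NMS-4546)⁴ = (2.50)²(1.156)⁴ = 11.17.
F_NMS-8577/F_NMS-4546 = (L_NMS-8577/L_NMS-4546)/(d_NMS-8577/d_NMS-4546)² = 11.17/(1.33)² = 6.313.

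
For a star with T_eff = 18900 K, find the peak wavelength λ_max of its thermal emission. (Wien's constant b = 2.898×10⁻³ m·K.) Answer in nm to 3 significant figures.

λ_max = b/T = 2.898×10⁻³ / 18900 = 1.53×10^-7 m = 153.3 nm.

153 nm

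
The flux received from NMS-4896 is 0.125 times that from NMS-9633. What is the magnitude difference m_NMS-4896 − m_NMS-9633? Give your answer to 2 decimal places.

2.26

m_NMS-4896 − m_NMS-9633 = −2.5 log₁₀(F_NMS-4896/F_NMS-9633) = −2.5 log₁₀(0.125) = −2.5 × (-0.903) = 2.258.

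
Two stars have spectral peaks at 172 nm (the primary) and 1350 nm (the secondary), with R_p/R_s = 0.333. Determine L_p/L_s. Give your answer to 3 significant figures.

Wien's law gives T ∝ 1/λ_max, so T_p/T_s = λ_s/λ_p = 1350/172 = 7.849.
Then L ∝ R²T⁴ gives L_p/L_s = (0.333)² × (7.849)⁴ = 0.1109 × 3795 = 420.8.

421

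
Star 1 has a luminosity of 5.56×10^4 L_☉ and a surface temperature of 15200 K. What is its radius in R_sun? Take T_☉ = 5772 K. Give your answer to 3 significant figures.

R/R_☉ = √(L/L_☉) / (T/T_☉)² = √(5.56×10^4) / (2.633)²
       = 235.8 / 6.935 = 34.00.

34.0 R_sun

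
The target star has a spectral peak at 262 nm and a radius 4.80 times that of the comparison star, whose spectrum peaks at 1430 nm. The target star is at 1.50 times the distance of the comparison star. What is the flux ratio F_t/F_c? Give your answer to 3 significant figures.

Wien's law: T_t/T_c = λ_c/λ_t = 1430/262 = 5.458.
L_t/L_c = (R_t/R_c)²(T_t/T_c)⁴ = (4.80)²(5.458)⁴ = 2.045×10^4.
F_t/F_c = (L_t/L_c)/(d_t/d_c)² = 2.045×10^4/(1.50)² = 9087.

9.09×10^3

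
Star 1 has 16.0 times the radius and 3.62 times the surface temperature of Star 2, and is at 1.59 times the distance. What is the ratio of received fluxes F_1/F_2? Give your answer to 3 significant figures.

L_1/L_2 = (R_1/R_2)²(T_1/T_2)⁴ = (16.0)² × (3.62)⁴ = 4.396×10^4.
F_1/F_2 = (L_1/L_2)/(d_1/d_2)² = 4.396×10^4 / (1.59)² = 1.739×10^4.

1.74×10^4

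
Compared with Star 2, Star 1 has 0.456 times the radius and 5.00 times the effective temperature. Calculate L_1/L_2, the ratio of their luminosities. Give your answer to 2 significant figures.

From the Stefan–Boltzmann law, L ∝ R²T⁴, so
L_1/L_2 = (R_1/R_2)² (T_1/T_2)⁴ = (0.456)² × (5.00)⁴ = 0.2079 × 625.0 = 130.0.

1.3×10^2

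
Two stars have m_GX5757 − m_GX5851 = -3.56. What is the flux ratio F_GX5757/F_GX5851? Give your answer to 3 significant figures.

26.5

F_GX5757/F_GX5851 = 10^(−(m_GX5757 − m_GX5851)/2.5) = 10^(3.56/2.5) = 10^1.424 = 26.55.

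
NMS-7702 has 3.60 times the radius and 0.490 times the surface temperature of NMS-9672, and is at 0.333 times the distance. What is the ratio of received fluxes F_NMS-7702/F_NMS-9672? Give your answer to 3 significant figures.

6.74

L_NMS-7702/L_NMS-9672 = (R_NMS-7702/R_NMS-9672)²(T_NMS-7702/T_NMS-9672)⁴ = (3.60)² × (0.490)⁴ = 0.7471.
F_NMS-7702/F_NMS-9672 = (L_NMS-7702/L_NMS-9672)/(d_NMS-7702/d_NMS-9672)² = 0.7471 / (0.333)² = 6.738.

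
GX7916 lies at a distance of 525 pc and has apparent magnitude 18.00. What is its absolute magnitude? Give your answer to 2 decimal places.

9.40

M = m − 5 log₁₀(d/10 pc) = 18.00 − 5 log₁₀(525/10)
  = 18.00 − 5 × 1.720 = 18.00 − 8.60 = 9.40.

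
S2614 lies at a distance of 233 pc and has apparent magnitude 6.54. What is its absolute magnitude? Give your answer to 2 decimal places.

M = m − 5 log₁₀(d/10 pc) = 6.54 − 5 log₁₀(233/10)
  = 6.54 − 5 × 1.367 = 6.54 − 6.84 = -0.30.

-0.30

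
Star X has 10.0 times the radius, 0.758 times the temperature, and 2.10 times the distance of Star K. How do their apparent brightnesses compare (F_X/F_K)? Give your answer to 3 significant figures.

7.49

L_X/L_K = (R_X/R_K)²(T_X/T_K)⁴ = (10.0)² × (0.758)⁴ = 33.01.
F_X/F_K = (L_X/L_K)/(d_X/d_K)² = 33.01 / (2.10)² = 7.486.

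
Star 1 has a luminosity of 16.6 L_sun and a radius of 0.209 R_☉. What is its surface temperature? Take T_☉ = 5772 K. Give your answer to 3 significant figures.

2.55×10^4 K

T/T_☉ = (L/L_☉)^(1/4) / (R/R_☉)^(1/2)
T = 5772 × (16.6)^(1/4) / √(0.209) = 5772 × 2.018 / 0.4572 = 2.548×10^4 K.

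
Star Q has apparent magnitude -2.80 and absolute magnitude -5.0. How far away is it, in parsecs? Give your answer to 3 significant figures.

27.5 pc

m − M = 5 log₁₀(d/10 pc)
-2.80 − (-5.0) = 2.20 = 5 log₁₀(d/10)
d = 10 × 10^(2.20/5) = 10 × 10^0.440 = 27.54 pc.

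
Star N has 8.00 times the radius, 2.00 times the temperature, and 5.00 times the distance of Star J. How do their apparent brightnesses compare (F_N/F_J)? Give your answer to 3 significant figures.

41.0

L_N/L_J = (R_N/R_J)²(T_N/T_J)⁴ = (8.00)² × (2.00)⁴ = 1024.
F_N/F_J = (L_N/L_J)/(d_N/d_J)² = 1024 / (5.00)² = 40.96.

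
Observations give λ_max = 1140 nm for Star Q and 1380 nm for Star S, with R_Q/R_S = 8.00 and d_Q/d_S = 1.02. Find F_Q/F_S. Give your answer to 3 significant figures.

132

Wien's law: T_Q/T_S = λ_S/λ_Q = 1380/1140 = 1.211.
L_Q/L_S = (R_Q/R_S)²(T_Q/T_S)⁴ = (8.00)²(1.211)⁴ = 137.4.
F_Q/F_S = (L_Q/L_S)/(d_Q/d_S)² = 137.4/(1.02)² = 132.1.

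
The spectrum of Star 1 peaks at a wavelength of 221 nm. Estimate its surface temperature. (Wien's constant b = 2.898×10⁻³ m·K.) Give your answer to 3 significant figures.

1.31×10^4 K

T = b/λ_max = 2.898×10⁻³ / (221×10⁻⁹) = 1.311×10^4 K.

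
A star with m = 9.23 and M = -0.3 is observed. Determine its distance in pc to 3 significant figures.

805 pc

m − M = 5 log₁₀(d/10 pc)
9.23 − (-0.3) = 9.53 = 5 log₁₀(d/10)
d = 10 × 10^(9.53/5) = 10 × 10^1.906 = 805.4 pc.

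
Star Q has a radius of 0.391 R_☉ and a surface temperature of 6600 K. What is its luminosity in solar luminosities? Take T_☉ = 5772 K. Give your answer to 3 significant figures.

0.261 solar luminosities

L/L_☉ = (R/R_☉)² (T/T_☉)⁴ = (0.391)² × (6600/5772)⁴
       = 0.1529 × (1.143)⁴ = 0.1529 × 1.710 = 0.2614.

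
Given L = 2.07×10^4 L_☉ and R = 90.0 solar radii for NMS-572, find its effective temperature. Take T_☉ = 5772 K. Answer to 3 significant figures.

T/T_☉ = (L/L_☉)^(1/4) / (R/R_☉)^(1/2)
T = 5772 × (2.07×10^4)^(1/4) / √(90.0) = 5772 × 11.99 / 9.487 = 7298 K.

7.30×10^3 K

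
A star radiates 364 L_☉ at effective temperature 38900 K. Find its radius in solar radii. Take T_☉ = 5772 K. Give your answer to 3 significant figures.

0.420 solar radii

R/R_☉ = √(L/L_☉) / (T/T_☉)² = √(364) / (6.739)²
       = 19.08 / 45.42 = 0.4201.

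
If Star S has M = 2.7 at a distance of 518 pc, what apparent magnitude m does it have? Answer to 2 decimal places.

m = M + 5 log₁₀(d/10 pc) = 2.7 + 5 log₁₀(518/10)
  = 2.7 + 5 × 1.714 = 2.7 + 8.57 = 11.27.

11.27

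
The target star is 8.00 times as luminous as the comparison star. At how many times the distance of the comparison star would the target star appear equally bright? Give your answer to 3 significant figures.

2.83

Equal flux requires L_t/d_t² = L_c/d_c², so d_t/d_c = √(L_t/L_c)
= √(8.00) = 2.828.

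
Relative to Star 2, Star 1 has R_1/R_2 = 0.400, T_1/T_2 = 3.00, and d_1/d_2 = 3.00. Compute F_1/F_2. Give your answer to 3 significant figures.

1.44

L_1/L_2 = (R_1/R_2)²(T_1/T_2)⁴ = (0.400)² × (3.00)⁴ = 12.96.
F_1/F_2 = (L_1/L_2)/(d_1/d_2)² = 12.96 / (3.00)² = 1.440.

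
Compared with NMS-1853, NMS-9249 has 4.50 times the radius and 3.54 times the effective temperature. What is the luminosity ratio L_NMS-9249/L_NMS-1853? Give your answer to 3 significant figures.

From the Stefan–Boltzmann law, L ∝ R²T⁴, so
L_NMS-9249/L_NMS-1853 = (R_NMS-9249/R_NMS-1853)² (T_NMS-9249/T_NMS-1853)⁴ = (4.50)² × (3.54)⁴ = 20.25 × 157.0 = 3180.

3.18×10^3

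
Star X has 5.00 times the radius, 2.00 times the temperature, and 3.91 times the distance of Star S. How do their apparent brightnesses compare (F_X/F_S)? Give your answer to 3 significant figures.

L_X/L_S = (R_X/R_S)²(T_X/T_S)⁴ = (5.00)² × (2.00)⁴ = 400.0.
F_X/F_S = (L_X/L_S)/(d_X/d_S)² = 400.0 / (3.91)² = 26.16.

26.2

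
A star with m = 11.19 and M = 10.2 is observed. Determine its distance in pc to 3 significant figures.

15.8 pc

m − M = 5 log₁₀(d/10 pc)
11.19 − (10.2) = 0.99 = 5 log₁₀(d/10)
d = 10 × 10^(0.99/5) = 10 × 10^0.198 = 15.78 pc.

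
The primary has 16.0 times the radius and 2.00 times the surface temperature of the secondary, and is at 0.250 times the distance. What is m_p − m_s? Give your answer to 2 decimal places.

L_p/L_s = (16.0)²(2.00)⁴ = 4096.
F_p/F_s = (L_p/L_s)/(d_p/d_s)² = 4096/0.06250 = 6.554×10^4.
m_p − m_s = −2.5 log₁₀(6.554×10^4) = -12.04.

-12.04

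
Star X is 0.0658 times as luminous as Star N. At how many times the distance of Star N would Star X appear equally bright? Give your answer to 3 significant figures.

0.257

Equal flux requires L_X/d_X² = L_N/d_N², so d_X/d_N = √(L_X/L_N)
= √(0.0658) = 0.2565.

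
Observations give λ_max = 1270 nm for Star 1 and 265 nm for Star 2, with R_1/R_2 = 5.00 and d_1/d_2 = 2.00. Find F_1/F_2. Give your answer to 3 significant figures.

Wien's law: T_1/T_2 = λ_2/λ_1 = 265/1270 = 0.2087.
L_1/L_2 = (R_1/R_2)²(T_1/T_2)⁴ = (5.00)²(0.2087)⁴ = 0.04739.
F_1/F_2 = (L_1/L_2)/(d_1/d_2)² = 0.04739/(2.00)² = 0.01185.

0.0118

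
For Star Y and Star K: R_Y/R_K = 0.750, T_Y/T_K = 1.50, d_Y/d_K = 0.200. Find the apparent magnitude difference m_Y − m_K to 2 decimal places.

L_Y/L_K = (0.750)²(1.50)⁴ = 2.848.
F_Y/F_K = (L_Y/L_K)/(d_Y/d_K)² = 2.848/0.04000 = 71.19.
m_Y − m_K = −2.5 log₁₀(71.19) = -4.63.

-4.63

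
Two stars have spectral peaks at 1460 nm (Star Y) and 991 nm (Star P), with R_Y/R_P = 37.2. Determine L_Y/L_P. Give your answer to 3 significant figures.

Wien's law gives T ∝ 1/λ_max, so T_Y/T_P = λ_P/λ_Y = 991/1460 = 0.6788.
Then L ∝ R²T⁴ gives L_Y/L_P = (37.2)² × (0.6788)⁴ = 1384 × 0.2123 = 293.7.

294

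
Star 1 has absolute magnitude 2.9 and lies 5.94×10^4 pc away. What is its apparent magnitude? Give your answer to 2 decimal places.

21.77

m = M + 5 log₁₀(d/10 pc) = 2.9 + 5 log₁₀(5.94×10^4/10)
  = 2.9 + 5 × 3.774 = 2.9 + 18.87 = 21.77.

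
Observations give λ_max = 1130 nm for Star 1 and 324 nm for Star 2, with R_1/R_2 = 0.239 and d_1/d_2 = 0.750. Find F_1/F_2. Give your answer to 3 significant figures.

6.86×10^-4

Wien's law: T_1/T_2 = λ_2/λ_1 = 324/1130 = 0.2867.
L_1/L_2 = (R_1/R_2)²(T_1/T_2)⁴ = (0.239)²(0.2867)⁴ = 3.861×10^-4.
F_1/F_2 = (L_1/L_2)/(d_1/d_2)² = 3.861×10^-4/(0.750)² = 6.863×10^-4.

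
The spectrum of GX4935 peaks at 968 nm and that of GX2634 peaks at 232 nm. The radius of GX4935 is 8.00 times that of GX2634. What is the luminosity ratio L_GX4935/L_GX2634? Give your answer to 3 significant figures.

0.211

Wien's law gives T ∝ 1/λ_max, so T_GX4935/T_GX2634 = λ_GX2634/λ_GX4935 = 232/968 = 0.2397.
Then L ∝ R²T⁴ gives L_GX4935/L_GX2634 = (8.00)² × (0.2397)⁴ = 64.00 × 0.003300 = 0.2112.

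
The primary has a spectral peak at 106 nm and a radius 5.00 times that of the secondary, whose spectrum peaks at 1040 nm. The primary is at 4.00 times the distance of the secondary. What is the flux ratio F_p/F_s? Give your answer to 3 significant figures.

1.45×10^4

Wien's law: T_p/T_s = λ_s/λ_p = 1040/106 = 9.811.
L_p/L_s = (R_p/R_s)²(T_p/T_s)⁴ = (5.00)²(9.811)⁴ = 2.317×10^5.
F_p/F_s = (L_p/L_s)/(d_p/d_s)² = 2.317×10^5/(4.00)² = 1.448×10^4.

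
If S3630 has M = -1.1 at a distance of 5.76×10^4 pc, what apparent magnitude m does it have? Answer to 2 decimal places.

m = M + 5 log₁₀(d/10 pc) = -1.1 + 5 log₁₀(5.76×10^4/10)
  = -1.1 + 5 × 3.760 = -1.1 + 18.80 = 17.70.

17.70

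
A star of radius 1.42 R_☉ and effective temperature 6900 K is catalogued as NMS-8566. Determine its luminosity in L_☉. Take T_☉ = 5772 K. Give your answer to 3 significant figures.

4.12 L_☉

L/L_☉ = (R/R_☉)² (T/T_☉)⁴ = (1.42)² × (6900/5772)⁴
       = 2.016 × (1.195)⁴ = 2.016 × 2.042 = 4.118.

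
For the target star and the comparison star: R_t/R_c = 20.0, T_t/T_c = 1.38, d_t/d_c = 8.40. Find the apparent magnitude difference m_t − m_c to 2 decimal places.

L_t/L_c = (20.0)²(1.38)⁴ = 1451.
F_t/F_c = (L_t/L_c)/(d_t/d_c)² = 1451/70.56 = 20.56.
m_t − m_c = −2.5 log₁₀(20.56) = -3.28.

-3.28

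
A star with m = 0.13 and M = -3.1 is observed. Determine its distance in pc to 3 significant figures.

44.3 pc

m − M = 5 log₁₀(d/10 pc)
0.13 − (-3.1) = 3.23 = 5 log₁₀(d/10)
d = 10 × 10^(3.23/5) = 10 × 10^0.646 = 44.26 pc.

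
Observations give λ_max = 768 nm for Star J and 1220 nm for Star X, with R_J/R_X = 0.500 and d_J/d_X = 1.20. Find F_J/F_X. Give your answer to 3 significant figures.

Wien's law: T_J/T_X = λ_X/λ_J = 1220/768 = 1.589.
L_J/L_X = (R_J/R_X)²(T_J/T_X)⁴ = (0.500)²(1.589)⁴ = 1.592.
F_J/F_X = (L_J/L_X)/(d_J/d_X)² = 1.592/(1.20)² = 1.106.

1.11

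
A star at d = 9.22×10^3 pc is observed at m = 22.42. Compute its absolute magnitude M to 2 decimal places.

7.60

M = m − 5 log₁₀(d/10 pc) = 22.42 − 5 log₁₀(9.22×10^3/10)
  = 22.42 − 5 × 2.965 = 22.42 − 14.82 = 7.60.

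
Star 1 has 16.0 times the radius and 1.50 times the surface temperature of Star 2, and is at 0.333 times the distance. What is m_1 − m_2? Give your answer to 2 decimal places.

-10.17

L_1/L_2 = (16.0)²(1.50)⁴ = 1296.
F_1/F_2 = (L_1/L_2)/(d_1/d_2)² = 1296/0.1109 = 1.169×10^4.
m_1 − m_2 = −2.5 log₁₀(1.169×10^4) = -10.17.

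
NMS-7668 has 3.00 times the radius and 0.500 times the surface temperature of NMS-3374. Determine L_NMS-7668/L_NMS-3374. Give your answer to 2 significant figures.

0.56

From the Stefan–Boltzmann law, L ∝ R²T⁴, so
L_NMS-7668/L_NMS-3374 = (R_NMS-7668/R_NMS-3374)² (T_NMS-7668/T_NMS-3374)⁴ = (3.00)² × (0.500)⁴ = 9.000 × 0.06250 = 0.5625.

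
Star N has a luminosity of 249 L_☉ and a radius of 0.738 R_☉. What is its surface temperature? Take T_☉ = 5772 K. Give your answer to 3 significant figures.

T/T_☉ = (L/L_☉)^(1/4) / (R/R_☉)^(1/2)
T = 5772 × (249)^(1/4) / √(0.738) = 5772 × 3.972 / 0.8591 = 2.669×10^4 K.

2.67×10^4 K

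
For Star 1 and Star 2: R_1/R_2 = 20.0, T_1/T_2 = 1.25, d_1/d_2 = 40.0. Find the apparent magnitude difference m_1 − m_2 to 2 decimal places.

L_1/L_2 = (20.0)²(1.25)⁴ = 976.6.
F_1/F_2 = (L_1/L_2)/(d_1/d_2)² = 976.6/1600 = 0.6104.
m_1 − m_2 = −2.5 log₁₀(0.6104) = 0.54.

0.54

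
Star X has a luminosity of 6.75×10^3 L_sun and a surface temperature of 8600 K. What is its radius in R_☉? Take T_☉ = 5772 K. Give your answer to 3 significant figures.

37.0 R_☉

R/R_☉ = √(L/L_☉) / (T/T_☉)² = √(6.75×10^3) / (1.490)²
       = 82.16 / 2.220 = 37.01.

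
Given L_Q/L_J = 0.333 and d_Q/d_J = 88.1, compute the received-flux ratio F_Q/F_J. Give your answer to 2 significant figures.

4.3×10^-5

F = L/(4πd²), so F_Q/F_J = (L_Q/L_J) / (d_Q/d_J)²
= 0.333 / (88.1)² = 0.333 / 7762 = 4.290×10^-5.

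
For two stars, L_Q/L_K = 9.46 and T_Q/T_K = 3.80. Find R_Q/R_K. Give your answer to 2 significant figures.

L ∝ R²T⁴ gives R ∝ √L / T², so
R_Q/R_K = √(9.46) / (3.80)² = 3.076 / 14.44 = 0.2130.

0.21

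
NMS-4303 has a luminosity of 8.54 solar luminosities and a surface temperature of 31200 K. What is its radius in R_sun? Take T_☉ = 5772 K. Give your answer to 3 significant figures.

0.100 R_sun

R/R_☉ = √(L/L_☉) / (T/T_☉)² = √(8.54) / (5.405)²
       = 2.922 / 29.22 = 0.1000.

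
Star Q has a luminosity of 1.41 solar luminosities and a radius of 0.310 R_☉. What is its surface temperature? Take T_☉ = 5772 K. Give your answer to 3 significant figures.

1.13×10^4 K

T/T_☉ = (L/L_☉)^(1/4) / (R/R_☉)^(1/2)
T = 5772 × (1.41)^(1/4) / √(0.310) = 5772 × 1.090 / 0.5568 = 1.130×10^4 K.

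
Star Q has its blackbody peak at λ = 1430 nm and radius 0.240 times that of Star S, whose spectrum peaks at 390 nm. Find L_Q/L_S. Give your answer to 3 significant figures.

Wien's law gives T ∝ 1/λ_max, so T_Q/T_S = λ_S/λ_Q = 390/1430 = 0.2727.
Then L ∝ R²T⁴ gives L_Q/L_S = (0.240)² × (0.2727)⁴ = 0.05760 × 0.005532 = 3.187×10^-4.

3.19×10^-4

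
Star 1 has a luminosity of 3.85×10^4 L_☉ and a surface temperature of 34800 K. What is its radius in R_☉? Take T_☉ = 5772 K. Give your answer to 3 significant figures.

5.40 R_☉

R/R_☉ = √(L/L_☉) / (T/T_☉)² = √(3.85×10^4) / (6.029)²
       = 196.2 / 36.35 = 5.398.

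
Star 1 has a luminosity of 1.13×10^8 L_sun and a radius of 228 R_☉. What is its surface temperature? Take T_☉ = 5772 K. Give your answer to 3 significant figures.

3.94×10^4 K

T/T_☉ = (L/L_☉)^(1/4) / (R/R_☉)^(1/2)
T = 5772 × (1.13×10^8)^(1/4) / √(228) = 5772 × 103.1 / 15.10 = 3.941×10^4 K.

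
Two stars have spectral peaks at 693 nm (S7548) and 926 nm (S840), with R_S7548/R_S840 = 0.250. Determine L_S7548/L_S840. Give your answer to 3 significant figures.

Wien's law gives T ∝ 1/λ_max, so T_S7548/T_S840 = λ_S840/λ_S7548 = 926/693 = 1.336.
Then L ∝ R²T⁴ gives L_S7548/L_S840 = (0.250)² × (1.336)⁴ = 0.06250 × 3.188 = 0.1992.

0.199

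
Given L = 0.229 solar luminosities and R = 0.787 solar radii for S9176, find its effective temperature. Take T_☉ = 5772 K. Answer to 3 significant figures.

T/T_☉ = (L/L_☉)^(1/4) / (R/R_☉)^(1/2)
T = 5772 × (0.229)^(1/4) / √(0.787) = 5772 × 0.6918 / 0.8871 = 4501 K.

4.50×10^3 K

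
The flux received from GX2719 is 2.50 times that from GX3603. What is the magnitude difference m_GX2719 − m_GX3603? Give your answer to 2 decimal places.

-0.99

m_GX2719 − m_GX3603 = −2.5 log₁₀(F_GX2719/F_GX3603) = −2.5 log₁₀(2.50) = −2.5 × (0.398) = -0.995.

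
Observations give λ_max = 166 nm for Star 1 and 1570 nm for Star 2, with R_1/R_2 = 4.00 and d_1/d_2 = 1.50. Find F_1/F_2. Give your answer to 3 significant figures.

5.69×10^4

Wien's law: T_1/T_2 = λ_2/λ_1 = 1570/166 = 9.458.
L_1/L_2 = (R_1/R_2)²(T_1/T_2)⁴ = (4.00)²(9.458)⁴ = 1.280×10^5.
F_1/F_2 = (L_1/L_2)/(d_1/d_2)² = 1.280×10^5/(1.50)² = 5.690×10^4.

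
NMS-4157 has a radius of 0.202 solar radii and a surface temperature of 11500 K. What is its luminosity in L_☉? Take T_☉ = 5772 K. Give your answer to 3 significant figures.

0.643 L_☉

L/L_☉ = (R/R_☉)² (T/T_☉)⁴ = (0.202)² × (11500/5772)⁴
       = 0.04080 × (1.992)⁴ = 0.04080 × 15.76 = 0.6430.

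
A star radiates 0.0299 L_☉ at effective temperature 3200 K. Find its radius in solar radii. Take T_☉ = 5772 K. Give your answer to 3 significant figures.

0.563 solar radii

R/R_☉ = √(L/L_☉) / (T/T_☉)² = √(0.0299) / (0.5544)²
       = 0.1729 / 0.3074 = 0.5626.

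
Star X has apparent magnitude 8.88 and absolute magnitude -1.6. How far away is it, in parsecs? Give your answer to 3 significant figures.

1.25×10^3 pc

m − M = 5 log₁₀(d/10 pc)
8.88 − (-1.6) = 10.48 = 5 log₁₀(d/10)
d = 10 × 10^(10.48/5) = 10 × 10^2.096 = 1247 pc.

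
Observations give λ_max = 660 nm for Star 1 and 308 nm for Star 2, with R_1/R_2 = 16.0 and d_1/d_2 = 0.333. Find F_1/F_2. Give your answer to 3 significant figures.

109

Wien's law: T_1/T_2 = λ_2/λ_1 = 308/660 = 0.4667.
L_1/L_2 = (R_1/R_2)²(T_1/T_2)⁴ = (16.0)²(0.4667)⁴ = 12.14.
F_1/F_2 = (L_1/L_2)/(d_1/d_2)² = 12.14/(0.333)² = 109.5.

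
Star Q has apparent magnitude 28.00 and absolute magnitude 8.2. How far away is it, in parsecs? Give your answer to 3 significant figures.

m − M = 5 log₁₀(d/10 pc)
28.00 − (8.2) = 19.80 = 5 log₁₀(d/10)
d = 10 × 10^(19.80/5) = 10 × 10^3.960 = 9.120×10^4 pc.

9.12×10^4 pc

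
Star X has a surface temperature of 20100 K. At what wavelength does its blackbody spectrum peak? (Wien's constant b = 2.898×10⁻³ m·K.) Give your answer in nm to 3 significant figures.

λ_max = b/T = 2.898×10⁻³ / 20100 = 1.44×10^-7 m = 144.2 nm.

144 nm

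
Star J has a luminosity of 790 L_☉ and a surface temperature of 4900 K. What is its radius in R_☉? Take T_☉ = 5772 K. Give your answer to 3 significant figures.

39.0 R_☉

R/R_☉ = √(L/L_☉) / (T/T_☉)² = √(790) / (0.8489)²
       = 28.11 / 0.7207 = 39.00.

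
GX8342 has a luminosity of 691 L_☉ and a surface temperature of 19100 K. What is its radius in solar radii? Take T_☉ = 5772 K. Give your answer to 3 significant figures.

R/R_☉ = √(L/L_☉) / (T/T_☉)² = √(691) / (3.309)²
       = 26.29 / 10.95 = 2.401.

2.40 solar radii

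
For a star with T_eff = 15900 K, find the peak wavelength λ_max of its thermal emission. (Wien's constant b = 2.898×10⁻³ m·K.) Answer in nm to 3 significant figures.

182 nm

λ_max = b/T = 2.898×10⁻³ / 15900 = 1.82×10^-7 m = 182.3 nm.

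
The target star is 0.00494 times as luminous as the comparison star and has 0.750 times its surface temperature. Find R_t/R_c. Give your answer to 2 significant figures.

L ∝ R²T⁴ gives R ∝ √L / T², so
R_t/R_c = √(0.00494) / (0.750)² = 0.07029 / 0.5625 = 0.1250.

0.12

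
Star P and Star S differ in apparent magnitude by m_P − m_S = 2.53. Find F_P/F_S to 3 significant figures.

F_P/F_S = 10^(−(m_P − m_S)/2.5) = 10^(-2.53/2.5) = 10^-1.012 = 0.09727.

0.0973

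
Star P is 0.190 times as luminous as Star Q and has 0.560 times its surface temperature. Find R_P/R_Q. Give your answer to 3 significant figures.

1.39

L ∝ R²T⁴ gives R ∝ √L / T², so
R_P/R_Q = √(0.190) / (0.560)² = 0.4359 / 0.3136 = 1.390.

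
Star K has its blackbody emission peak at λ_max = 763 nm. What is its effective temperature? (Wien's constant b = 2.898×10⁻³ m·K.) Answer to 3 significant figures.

T = b/λ_max = 2.898×10⁻³ / (763×10⁻⁹) = 3798 K.

3.80×10^3 K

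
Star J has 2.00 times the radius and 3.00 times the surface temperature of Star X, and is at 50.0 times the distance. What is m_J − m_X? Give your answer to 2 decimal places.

L_J/L_X = (2.00)²(3.00)⁴ = 324.0.
F_J/F_X = (L_J/L_X)/(d_J/d_X)² = 324.0/2500 = 0.1296.
m_J − m_X = −2.5 log₁₀(0.1296) = 2.22.

2.22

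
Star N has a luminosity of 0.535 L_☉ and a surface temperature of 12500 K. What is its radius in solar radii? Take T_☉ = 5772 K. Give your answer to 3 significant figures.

R/R_☉ = √(L/L_☉) / (T/T_☉)² = √(0.535) / (2.166)²
       = 0.7314 / 4.690 = 0.1560.

0.156 solar radii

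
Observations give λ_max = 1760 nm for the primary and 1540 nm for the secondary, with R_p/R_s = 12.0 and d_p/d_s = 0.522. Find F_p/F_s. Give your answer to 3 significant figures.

310

Wien's law: T_p/T_s = λ_s/λ_p = 1540/1760 = 0.8750.
L_p/L_s = (R_p/R_s)²(T_p/T_s)⁴ = (12.0)²(0.8750)⁴ = 84.41.
F_p/F_s = (L_p/L_s)/(d_p/d_s)² = 84.41/(0.522)² = 309.8.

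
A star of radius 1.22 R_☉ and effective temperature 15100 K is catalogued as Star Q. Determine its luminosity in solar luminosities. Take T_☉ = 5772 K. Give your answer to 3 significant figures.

69.7 solar luminosities

L/L_☉ = (R/R_☉)² (T/T_☉)⁴ = (1.22)² × (15100/5772)⁴
       = 1.488 × (2.616)⁴ = 1.488 × 46.84 = 69.71.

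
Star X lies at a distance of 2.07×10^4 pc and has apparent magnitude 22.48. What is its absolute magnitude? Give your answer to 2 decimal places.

5.90

M = m − 5 log₁₀(d/10 pc) = 22.48 − 5 log₁₀(2.07×10^4/10)
  = 22.48 − 5 × 3.316 = 22.48 − 16.58 = 5.90.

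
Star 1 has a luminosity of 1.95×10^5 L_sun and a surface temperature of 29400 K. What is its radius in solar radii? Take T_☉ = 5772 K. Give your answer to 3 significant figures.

17.0 solar radii

R/R_☉ = √(L/L_☉) / (T/T_☉)² = √(1.95×10^5) / (5.094)²
       = 441.6 / 25.94 = 17.02.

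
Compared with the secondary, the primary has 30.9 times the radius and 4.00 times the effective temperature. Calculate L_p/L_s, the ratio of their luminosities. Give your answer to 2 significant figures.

From the Stefan–Boltzmann law, L ∝ R²T⁴, so
L_p/L_s = (R_p/R_s)² (T_p/T_s)⁴ = (30.9)² × (4.00)⁴ = 954.8 × 256.0 = 2.444×10^5.

2.4×10^5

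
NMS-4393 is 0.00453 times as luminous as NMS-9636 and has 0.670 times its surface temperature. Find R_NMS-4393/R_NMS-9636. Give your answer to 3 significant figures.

L ∝ R²T⁴ gives R ∝ √L / T², so
R_NMS-4393/R_NMS-9636 = √(0.00453) / (0.670)² = 0.06731 / 0.4489 = 0.1499.

0.150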